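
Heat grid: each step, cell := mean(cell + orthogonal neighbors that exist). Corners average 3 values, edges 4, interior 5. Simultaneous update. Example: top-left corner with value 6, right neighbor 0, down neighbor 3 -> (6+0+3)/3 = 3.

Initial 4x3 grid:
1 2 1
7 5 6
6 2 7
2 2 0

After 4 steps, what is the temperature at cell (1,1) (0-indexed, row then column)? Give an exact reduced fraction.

Step 1: cell (1,1) = 22/5
Step 2: cell (1,1) = 411/100
Step 3: cell (1,1) = 23009/6000
Step 4: cell (1,1) = 1367581/360000
Full grid after step 4:
  481171/129600 3134339/864000 52319/14400
  51311/13500 1367581/360000 133121/36000
  202019/54000 651953/180000 130471/36000
  222713/64800 1469407/432000 71821/21600

Answer: 1367581/360000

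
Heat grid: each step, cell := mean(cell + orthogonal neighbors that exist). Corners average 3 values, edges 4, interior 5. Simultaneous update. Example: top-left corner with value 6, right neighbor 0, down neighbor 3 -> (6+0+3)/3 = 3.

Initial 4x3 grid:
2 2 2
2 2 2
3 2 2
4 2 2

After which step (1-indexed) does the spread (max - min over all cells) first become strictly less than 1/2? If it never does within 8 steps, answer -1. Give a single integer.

Answer: 4

Derivation:
Step 1: max=3, min=2, spread=1
Step 2: max=11/4, min=2, spread=3/4
Step 3: max=103/40, min=2, spread=23/40
Step 4: max=17863/7200, min=3647/1800, spread=131/288
  -> spread < 1/2 first at step 4
Step 5: max=1042597/432000, min=222053/108000, spread=30877/86400
Step 6: max=20462501/8640000, min=750199/360000, spread=98309/345600
Step 7: max=3631193477/1555200000, min=102472811/48600000, spread=14082541/62208000
Step 8: max=215577822143/93312000000, min=3103760137/1458000000, spread=135497387/746496000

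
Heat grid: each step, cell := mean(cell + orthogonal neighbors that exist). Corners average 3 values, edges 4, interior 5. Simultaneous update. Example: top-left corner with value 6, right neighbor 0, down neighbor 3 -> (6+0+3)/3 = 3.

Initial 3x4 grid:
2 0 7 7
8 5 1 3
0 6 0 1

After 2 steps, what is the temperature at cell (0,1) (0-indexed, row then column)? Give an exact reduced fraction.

Step 1: cell (0,1) = 7/2
Step 2: cell (0,1) = 175/48
Full grid after step 2:
  127/36 175/48 967/240 149/36
  63/16 86/25 319/100 33/10
  67/18 161/48 557/240 19/9

Answer: 175/48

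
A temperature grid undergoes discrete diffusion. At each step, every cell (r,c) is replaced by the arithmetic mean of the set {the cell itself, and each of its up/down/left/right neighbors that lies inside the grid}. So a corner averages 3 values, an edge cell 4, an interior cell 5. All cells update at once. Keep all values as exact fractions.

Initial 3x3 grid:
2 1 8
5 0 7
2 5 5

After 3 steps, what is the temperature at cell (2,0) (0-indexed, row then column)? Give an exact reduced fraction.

Step 1: cell (2,0) = 4
Step 2: cell (2,0) = 37/12
Step 3: cell (2,0) = 2467/720
Full grid after step 3:
  1669/540 16589/4800 9251/2160
  43517/14400 5701/1500 5141/1200
  2467/720 13523/3600 1217/270

Answer: 2467/720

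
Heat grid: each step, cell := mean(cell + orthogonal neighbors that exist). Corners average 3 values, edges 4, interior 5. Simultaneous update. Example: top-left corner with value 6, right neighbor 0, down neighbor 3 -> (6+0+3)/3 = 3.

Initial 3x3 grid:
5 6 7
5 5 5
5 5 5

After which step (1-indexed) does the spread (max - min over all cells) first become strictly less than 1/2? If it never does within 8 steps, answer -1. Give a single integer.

Step 1: max=6, min=5, spread=1
Step 2: max=23/4, min=5, spread=3/4
Step 3: max=4019/720, min=911/180, spread=25/48
Step 4: max=237353/43200, min=27691/5400, spread=211/576
  -> spread < 1/2 first at step 4
Step 5: max=4694297/864000, min=41409/8000, spread=1777/6912
Step 6: max=838918177/155520000, min=12669493/2430000, spread=14971/82944
Step 7: max=50075870419/9331200000, min=12223371511/2332800000, spread=126121/995328
Step 8: max=997999302131/186624000000, min=122674719407/23328000000, spread=1062499/11943936

Answer: 4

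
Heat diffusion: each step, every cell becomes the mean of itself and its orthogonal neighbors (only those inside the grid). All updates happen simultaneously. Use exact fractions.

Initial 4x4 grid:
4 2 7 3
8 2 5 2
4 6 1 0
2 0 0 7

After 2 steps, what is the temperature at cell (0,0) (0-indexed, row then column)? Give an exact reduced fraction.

Answer: 155/36

Derivation:
Step 1: cell (0,0) = 14/3
Step 2: cell (0,0) = 155/36
Full grid after step 2:
  155/36 259/60 77/20 43/12
  563/120 377/100 343/100 31/10
  141/40 83/25 129/50 73/30
  3 43/20 131/60 41/18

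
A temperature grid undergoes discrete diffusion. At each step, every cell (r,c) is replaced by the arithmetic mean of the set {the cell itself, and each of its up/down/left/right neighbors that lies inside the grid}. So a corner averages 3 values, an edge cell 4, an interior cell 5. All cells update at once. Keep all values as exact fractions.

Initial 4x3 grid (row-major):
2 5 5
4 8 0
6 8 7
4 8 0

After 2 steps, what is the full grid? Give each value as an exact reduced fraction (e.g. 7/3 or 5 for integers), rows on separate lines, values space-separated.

After step 1:
  11/3 5 10/3
  5 5 5
  11/2 37/5 15/4
  6 5 5
After step 2:
  41/9 17/4 40/9
  115/24 137/25 205/48
  239/40 533/100 423/80
  11/2 117/20 55/12

Answer: 41/9 17/4 40/9
115/24 137/25 205/48
239/40 533/100 423/80
11/2 117/20 55/12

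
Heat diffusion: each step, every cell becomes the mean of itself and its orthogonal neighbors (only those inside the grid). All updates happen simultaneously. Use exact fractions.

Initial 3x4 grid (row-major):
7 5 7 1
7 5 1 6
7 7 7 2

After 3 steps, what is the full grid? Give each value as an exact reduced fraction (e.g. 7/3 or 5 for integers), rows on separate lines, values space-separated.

Answer: 637/108 19951/3600 7963/1800 2293/540
44987/7200 32441/6000 29221/6000 28627/7200
99/16 14059/2400 11359/2400 3239/720

Derivation:
After step 1:
  19/3 6 7/2 14/3
  13/2 5 26/5 5/2
  7 13/2 17/4 5
After step 2:
  113/18 125/24 581/120 32/9
  149/24 146/25 409/100 521/120
  20/3 91/16 419/80 47/12
After step 3:
  637/108 19951/3600 7963/1800 2293/540
  44987/7200 32441/6000 29221/6000 28627/7200
  99/16 14059/2400 11359/2400 3239/720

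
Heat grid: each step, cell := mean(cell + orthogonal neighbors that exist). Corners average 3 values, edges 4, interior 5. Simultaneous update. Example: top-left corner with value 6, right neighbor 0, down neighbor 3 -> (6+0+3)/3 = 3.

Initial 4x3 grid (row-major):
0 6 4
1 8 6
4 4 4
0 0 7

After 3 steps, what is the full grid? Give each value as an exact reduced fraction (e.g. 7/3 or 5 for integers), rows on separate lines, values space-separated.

Answer: 391/108 6197/1440 2113/432
2471/720 5057/1200 6997/1440
1069/360 371/100 6341/1440
1117/432 1023/320 823/216

Derivation:
After step 1:
  7/3 9/2 16/3
  13/4 5 11/2
  9/4 4 21/4
  4/3 11/4 11/3
After step 2:
  121/36 103/24 46/9
  77/24 89/20 253/48
  65/24 77/20 221/48
  19/9 47/16 35/9
After step 3:
  391/108 6197/1440 2113/432
  2471/720 5057/1200 6997/1440
  1069/360 371/100 6341/1440
  1117/432 1023/320 823/216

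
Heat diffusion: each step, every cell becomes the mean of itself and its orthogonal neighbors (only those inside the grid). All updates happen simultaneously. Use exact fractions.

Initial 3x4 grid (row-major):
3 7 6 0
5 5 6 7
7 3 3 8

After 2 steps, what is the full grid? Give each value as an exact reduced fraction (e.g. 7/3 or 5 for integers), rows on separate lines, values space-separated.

Answer: 61/12 101/20 74/15 43/9
101/20 507/100 128/25 1259/240
29/6 197/40 209/40 65/12

Derivation:
After step 1:
  5 21/4 19/4 13/3
  5 26/5 27/5 21/4
  5 9/2 5 6
After step 2:
  61/12 101/20 74/15 43/9
  101/20 507/100 128/25 1259/240
  29/6 197/40 209/40 65/12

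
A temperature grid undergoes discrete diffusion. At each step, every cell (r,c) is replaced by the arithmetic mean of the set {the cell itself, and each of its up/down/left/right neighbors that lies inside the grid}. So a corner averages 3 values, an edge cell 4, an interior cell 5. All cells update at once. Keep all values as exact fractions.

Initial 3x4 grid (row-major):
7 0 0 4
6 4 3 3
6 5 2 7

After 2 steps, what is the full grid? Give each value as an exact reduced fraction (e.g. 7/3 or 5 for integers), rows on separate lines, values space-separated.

Answer: 77/18 373/120 277/120 25/9
387/80 15/4 13/4 779/240
47/9 533/120 149/40 25/6

Derivation:
After step 1:
  13/3 11/4 7/4 7/3
  23/4 18/5 12/5 17/4
  17/3 17/4 17/4 4
After step 2:
  77/18 373/120 277/120 25/9
  387/80 15/4 13/4 779/240
  47/9 533/120 149/40 25/6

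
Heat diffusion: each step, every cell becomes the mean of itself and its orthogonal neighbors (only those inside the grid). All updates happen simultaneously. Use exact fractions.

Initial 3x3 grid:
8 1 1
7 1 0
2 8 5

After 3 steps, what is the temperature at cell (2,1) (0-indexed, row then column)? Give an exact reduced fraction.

Answer: 2357/600

Derivation:
Step 1: cell (2,1) = 4
Step 2: cell (2,1) = 87/20
Step 3: cell (2,1) = 2357/600
Full grid after step 3:
  8609/2160 14681/4800 2627/1080
  10153/2400 1793/500 13081/4800
  4967/1080 2357/600 7379/2160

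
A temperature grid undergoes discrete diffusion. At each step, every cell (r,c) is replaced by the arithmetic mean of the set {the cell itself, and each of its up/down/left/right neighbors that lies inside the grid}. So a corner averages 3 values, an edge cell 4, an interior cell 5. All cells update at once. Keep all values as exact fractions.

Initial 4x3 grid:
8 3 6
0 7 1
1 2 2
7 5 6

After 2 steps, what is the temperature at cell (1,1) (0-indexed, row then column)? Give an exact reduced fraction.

Step 1: cell (1,1) = 13/5
Step 2: cell (1,1) = 4
Full grid after step 2:
  41/9 39/10 40/9
  383/120 4 761/240
  427/120 13/4 869/240
  71/18 64/15 145/36

Answer: 4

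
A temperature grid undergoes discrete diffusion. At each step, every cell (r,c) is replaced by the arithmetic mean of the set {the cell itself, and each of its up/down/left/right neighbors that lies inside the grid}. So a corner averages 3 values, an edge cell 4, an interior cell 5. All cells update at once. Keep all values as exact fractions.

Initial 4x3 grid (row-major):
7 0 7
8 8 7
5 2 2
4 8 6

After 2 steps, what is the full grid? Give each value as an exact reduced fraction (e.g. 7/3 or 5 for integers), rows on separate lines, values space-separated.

Answer: 35/6 121/24 97/18
87/16 57/10 239/48
269/48 24/5 247/48
185/36 21/4 175/36

Derivation:
After step 1:
  5 11/2 14/3
  7 5 6
  19/4 5 17/4
  17/3 5 16/3
After step 2:
  35/6 121/24 97/18
  87/16 57/10 239/48
  269/48 24/5 247/48
  185/36 21/4 175/36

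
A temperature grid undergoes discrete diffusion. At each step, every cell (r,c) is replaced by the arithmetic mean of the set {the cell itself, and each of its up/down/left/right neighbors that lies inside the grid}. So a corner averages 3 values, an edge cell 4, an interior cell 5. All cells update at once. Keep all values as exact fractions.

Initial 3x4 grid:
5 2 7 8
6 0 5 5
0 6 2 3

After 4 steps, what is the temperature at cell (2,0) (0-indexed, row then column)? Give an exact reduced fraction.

Step 1: cell (2,0) = 4
Step 2: cell (2,0) = 35/12
Step 3: cell (2,0) = 269/80
Step 4: cell (2,0) = 142579/43200
Full grid after step 4:
  481237/129600 444991/108000 487991/108000 639767/129600
  3101573/864000 1326967/360000 514639/120000 145149/32000
  142579/43200 64061/18000 12863/3375 550267/129600

Answer: 142579/43200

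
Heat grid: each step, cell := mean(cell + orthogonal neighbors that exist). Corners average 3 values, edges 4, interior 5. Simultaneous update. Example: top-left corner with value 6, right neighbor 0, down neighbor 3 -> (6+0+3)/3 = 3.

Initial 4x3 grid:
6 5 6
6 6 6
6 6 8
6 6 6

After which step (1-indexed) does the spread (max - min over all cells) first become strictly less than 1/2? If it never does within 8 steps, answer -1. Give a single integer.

Answer: 4

Derivation:
Step 1: max=20/3, min=17/3, spread=1
Step 2: max=391/60, min=1373/240, spread=191/240
Step 3: max=3451/540, min=12523/2160, spread=427/720
Step 4: max=101953/16200, min=762929/129600, spread=1171/2880
  -> spread < 1/2 first at step 4
Step 5: max=3045031/486000, min=45970531/7776000, spread=183331/518400
Step 6: max=181411649/29160000, min=2778170009/466560000, spread=331777/1244160
Step 7: max=5422016783/874800000, min=167316996331/27993600000, spread=9166727/41472000
Step 8: max=648148800719/104976000000, min=10078123364129/1679616000000, spread=779353193/4478976000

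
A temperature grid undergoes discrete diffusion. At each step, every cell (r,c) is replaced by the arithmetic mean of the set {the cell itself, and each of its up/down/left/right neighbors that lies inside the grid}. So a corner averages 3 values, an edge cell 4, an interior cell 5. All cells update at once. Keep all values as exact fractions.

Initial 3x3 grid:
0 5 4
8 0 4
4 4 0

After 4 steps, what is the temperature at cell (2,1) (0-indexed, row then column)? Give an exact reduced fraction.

Step 1: cell (2,1) = 2
Step 2: cell (2,1) = 71/20
Step 3: cell (2,1) = 893/300
Step 4: cell (2,1) = 238409/72000
Full grid after step 4:
  442699/129600 2955283/864000 397999/129600
  775477/216000 1135421/360000 12613/4000
  109081/32400 238409/72000 47353/16200

Answer: 238409/72000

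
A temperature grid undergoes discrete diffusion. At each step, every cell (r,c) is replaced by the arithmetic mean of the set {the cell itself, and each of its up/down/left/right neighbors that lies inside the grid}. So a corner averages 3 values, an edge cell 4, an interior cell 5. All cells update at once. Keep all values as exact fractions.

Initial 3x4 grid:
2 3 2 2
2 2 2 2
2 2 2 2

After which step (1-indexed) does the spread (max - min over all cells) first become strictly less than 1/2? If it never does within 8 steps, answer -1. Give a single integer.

Step 1: max=7/3, min=2, spread=1/3
  -> spread < 1/2 first at step 1
Step 2: max=271/120, min=2, spread=31/120
Step 3: max=2371/1080, min=2, spread=211/1080
Step 4: max=232897/108000, min=3647/1800, spread=14077/108000
Step 5: max=2084407/972000, min=219683/108000, spread=5363/48600
Step 6: max=62060809/29160000, min=122869/60000, spread=93859/1166400
Step 7: max=3709474481/1749600000, min=199736467/97200000, spread=4568723/69984000
Step 8: max=221732435629/104976000000, min=6013618889/2916000000, spread=8387449/167961600

Answer: 1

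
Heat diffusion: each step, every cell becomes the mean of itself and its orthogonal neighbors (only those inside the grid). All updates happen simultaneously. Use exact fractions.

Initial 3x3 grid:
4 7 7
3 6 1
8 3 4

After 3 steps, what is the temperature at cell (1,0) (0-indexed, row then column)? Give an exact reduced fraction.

Step 1: cell (1,0) = 21/4
Step 2: cell (1,0) = 223/48
Step 3: cell (1,0) = 2881/576
Full grid after step 3:
  2141/432 367/72 113/24
  2881/576 91/20 1321/288
  997/216 2641/576 1775/432

Answer: 2881/576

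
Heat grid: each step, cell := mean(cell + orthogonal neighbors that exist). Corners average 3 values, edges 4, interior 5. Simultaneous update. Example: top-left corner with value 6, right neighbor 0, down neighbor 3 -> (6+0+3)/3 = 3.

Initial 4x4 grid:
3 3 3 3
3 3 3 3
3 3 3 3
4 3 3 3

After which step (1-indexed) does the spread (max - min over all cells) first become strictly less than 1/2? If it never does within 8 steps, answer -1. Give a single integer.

Step 1: max=10/3, min=3, spread=1/3
  -> spread < 1/2 first at step 1
Step 2: max=59/18, min=3, spread=5/18
Step 3: max=689/216, min=3, spread=41/216
Step 4: max=20483/6480, min=3, spread=1043/6480
Step 5: max=608753/194400, min=3, spread=25553/194400
Step 6: max=18167459/5832000, min=54079/18000, spread=645863/5832000
Step 7: max=542521691/174960000, min=360971/120000, spread=16225973/174960000
Step 8: max=16223877983/5248800000, min=162701/54000, spread=409340783/5248800000

Answer: 1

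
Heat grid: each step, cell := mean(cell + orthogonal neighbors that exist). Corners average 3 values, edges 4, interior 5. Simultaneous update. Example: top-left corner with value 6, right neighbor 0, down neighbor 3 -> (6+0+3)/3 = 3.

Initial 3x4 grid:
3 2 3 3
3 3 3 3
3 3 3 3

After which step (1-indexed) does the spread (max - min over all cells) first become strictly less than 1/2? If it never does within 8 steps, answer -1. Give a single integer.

Step 1: max=3, min=8/3, spread=1/3
  -> spread < 1/2 first at step 1
Step 2: max=3, min=329/120, spread=31/120
Step 3: max=3, min=3029/1080, spread=211/1080
Step 4: max=5353/1800, min=307103/108000, spread=14077/108000
Step 5: max=320317/108000, min=2775593/972000, spread=5363/48600
Step 6: max=177131/60000, min=83739191/29160000, spread=93859/1166400
Step 7: max=286263533/97200000, min=5038525519/1749600000, spread=4568723/69984000
Step 8: max=8566381111/2916000000, min=303147564371/104976000000, spread=8387449/167961600

Answer: 1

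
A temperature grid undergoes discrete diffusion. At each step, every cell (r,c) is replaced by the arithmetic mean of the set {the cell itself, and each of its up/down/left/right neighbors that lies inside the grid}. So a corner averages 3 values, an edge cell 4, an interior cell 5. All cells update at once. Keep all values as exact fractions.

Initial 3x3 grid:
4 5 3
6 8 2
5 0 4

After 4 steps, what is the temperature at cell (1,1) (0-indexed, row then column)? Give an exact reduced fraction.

Step 1: cell (1,1) = 21/5
Step 2: cell (1,1) = 469/100
Step 3: cell (1,1) = 8281/2000
Step 4: cell (1,1) = 172669/40000
Full grid after step 4:
  22687/4800 947177/216000 544099/129600
  3874333/864000 172669/40000 3369083/864000
  70753/16200 3444583/864000 27643/7200

Answer: 172669/40000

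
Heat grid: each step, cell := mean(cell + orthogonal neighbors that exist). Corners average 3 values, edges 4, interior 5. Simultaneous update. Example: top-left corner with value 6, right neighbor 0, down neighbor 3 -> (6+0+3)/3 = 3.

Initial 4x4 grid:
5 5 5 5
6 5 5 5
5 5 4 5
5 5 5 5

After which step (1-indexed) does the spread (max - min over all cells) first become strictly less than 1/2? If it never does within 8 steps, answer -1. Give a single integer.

Step 1: max=16/3, min=19/4, spread=7/12
Step 2: max=631/120, min=239/50, spread=287/600
  -> spread < 1/2 first at step 2
Step 3: max=5611/1080, min=11633/2400, spread=7523/21600
Step 4: max=166339/32400, min=52429/10800, spread=2263/8100
Step 5: max=4973317/972000, min=63247/12960, spread=7181/30375
Step 6: max=148349137/29160000, min=9502907/1944000, spread=1451383/7290000
Step 7: max=4437345871/874800000, min=1430283433/291600000, spread=36623893/218700000
Step 8: max=132692146369/26244000000, min=42999117319/8748000000, spread=923698603/6561000000

Answer: 2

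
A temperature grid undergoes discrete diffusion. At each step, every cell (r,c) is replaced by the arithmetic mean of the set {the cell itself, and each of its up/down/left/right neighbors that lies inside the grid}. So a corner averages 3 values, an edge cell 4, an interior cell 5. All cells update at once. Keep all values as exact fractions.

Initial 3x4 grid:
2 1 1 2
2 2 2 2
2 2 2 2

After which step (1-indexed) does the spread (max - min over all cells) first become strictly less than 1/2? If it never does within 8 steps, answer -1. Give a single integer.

Answer: 2

Derivation:
Step 1: max=2, min=3/2, spread=1/2
Step 2: max=2, min=97/60, spread=23/60
  -> spread < 1/2 first at step 2
Step 3: max=349/180, min=3049/1800, spread=49/200
Step 4: max=5149/2700, min=46829/27000, spread=4661/27000
Step 5: max=254303/135000, min=1427693/810000, spread=157/1296
Step 6: max=5043859/2700000, min=86567587/48600000, spread=1351/15552
Step 7: max=225576367/121500000, min=2616088279/1458000000, spread=5813/93312
Step 8: max=13472780953/7290000000, min=39441311609/21870000000, spread=6253/139968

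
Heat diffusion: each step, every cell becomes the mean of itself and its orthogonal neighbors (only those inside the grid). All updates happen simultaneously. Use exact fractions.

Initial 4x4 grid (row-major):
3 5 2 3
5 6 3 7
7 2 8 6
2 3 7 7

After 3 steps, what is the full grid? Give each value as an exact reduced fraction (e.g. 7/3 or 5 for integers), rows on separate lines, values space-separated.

After step 1:
  13/3 4 13/4 4
  21/4 21/5 26/5 19/4
  4 26/5 26/5 7
  4 7/2 25/4 20/3
After step 2:
  163/36 947/240 329/80 4
  1067/240 477/100 113/25 419/80
  369/80 221/50 577/100 1417/240
  23/6 379/80 1297/240 239/36
After step 3:
  4651/1080 31241/7200 9947/2400 89/20
  33041/7200 13261/3000 2441/500 11797/2400
  10387/2400 2431/500 15611/3000 42391/7200
  791/180 3679/800 40591/7200 6461/1080

Answer: 4651/1080 31241/7200 9947/2400 89/20
33041/7200 13261/3000 2441/500 11797/2400
10387/2400 2431/500 15611/3000 42391/7200
791/180 3679/800 40591/7200 6461/1080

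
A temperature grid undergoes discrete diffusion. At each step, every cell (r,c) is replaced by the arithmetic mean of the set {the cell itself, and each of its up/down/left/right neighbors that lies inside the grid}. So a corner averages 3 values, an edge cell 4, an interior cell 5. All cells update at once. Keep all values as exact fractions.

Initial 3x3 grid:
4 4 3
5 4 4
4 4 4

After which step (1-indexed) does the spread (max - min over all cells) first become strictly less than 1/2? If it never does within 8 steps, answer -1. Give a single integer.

Step 1: max=13/3, min=11/3, spread=2/3
Step 2: max=1027/240, min=67/18, spread=401/720
Step 3: max=9077/2160, min=4181/1080, spread=143/432
  -> spread < 1/2 first at step 3
Step 4: max=535879/129600, min=252877/64800, spread=1205/5184
Step 5: max=31994813/7776000, min=15362969/3888000, spread=10151/62208
Step 6: max=1906102111/466560000, min=926326993/233280000, spread=85517/746496
Step 7: max=113968156517/27993600000, min=55858404821/13996800000, spread=720431/8957952
Step 8: max=6816061489399/1679616000000, min=3360614955637/839808000000, spread=6069221/107495424

Answer: 3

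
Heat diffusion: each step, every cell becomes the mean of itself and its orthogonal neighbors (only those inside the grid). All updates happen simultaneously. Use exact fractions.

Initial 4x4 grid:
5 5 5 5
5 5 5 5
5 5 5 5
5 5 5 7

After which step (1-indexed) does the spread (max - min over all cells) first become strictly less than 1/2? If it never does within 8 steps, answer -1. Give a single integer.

Step 1: max=17/3, min=5, spread=2/3
Step 2: max=50/9, min=5, spread=5/9
Step 3: max=581/108, min=5, spread=41/108
  -> spread < 1/2 first at step 3
Step 4: max=17243/3240, min=5, spread=1043/3240
Step 5: max=511553/97200, min=5, spread=25553/97200
Step 6: max=15251459/2916000, min=45079/9000, spread=645863/2916000
Step 7: max=455041691/87480000, min=300971/60000, spread=16225973/87480000
Step 8: max=13599477983/2624400000, min=135701/27000, spread=409340783/2624400000

Answer: 3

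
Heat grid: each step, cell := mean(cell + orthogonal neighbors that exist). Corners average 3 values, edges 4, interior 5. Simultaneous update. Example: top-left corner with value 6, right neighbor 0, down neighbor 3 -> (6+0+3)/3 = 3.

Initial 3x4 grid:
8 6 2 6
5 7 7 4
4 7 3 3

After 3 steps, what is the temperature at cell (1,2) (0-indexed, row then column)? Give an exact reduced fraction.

Answer: 5887/1200

Derivation:
Step 1: cell (1,2) = 23/5
Step 2: cell (1,2) = 21/4
Step 3: cell (1,2) = 5887/1200
Full grid after step 3:
  809/135 4043/720 125/24 833/180
  4171/720 6791/1200 5887/1200 1681/360
  12269/2160 7621/1440 1421/288 9521/2160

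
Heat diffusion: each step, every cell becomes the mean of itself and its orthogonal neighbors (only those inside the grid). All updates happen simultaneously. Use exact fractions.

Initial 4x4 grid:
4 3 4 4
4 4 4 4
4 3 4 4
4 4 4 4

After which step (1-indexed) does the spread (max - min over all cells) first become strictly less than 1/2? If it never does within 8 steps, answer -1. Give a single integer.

Step 1: max=4, min=18/5, spread=2/5
  -> spread < 1/2 first at step 1
Step 2: max=4, min=443/120, spread=37/120
Step 3: max=1587/400, min=8101/2160, spread=293/1350
Step 4: max=28409/7200, min=163541/43200, spread=6913/43200
Step 5: max=156999/40000, min=1472633/388800, spread=333733/2430000
Step 6: max=25377617/6480000, min=221886991/58320000, spread=3255781/29160000
Step 7: max=759023267/194400000, min=6666488701/1749600000, spread=82360351/874800000
Step 8: max=22737348089/5832000000, min=200486977159/52488000000, spread=2074577821/26244000000

Answer: 1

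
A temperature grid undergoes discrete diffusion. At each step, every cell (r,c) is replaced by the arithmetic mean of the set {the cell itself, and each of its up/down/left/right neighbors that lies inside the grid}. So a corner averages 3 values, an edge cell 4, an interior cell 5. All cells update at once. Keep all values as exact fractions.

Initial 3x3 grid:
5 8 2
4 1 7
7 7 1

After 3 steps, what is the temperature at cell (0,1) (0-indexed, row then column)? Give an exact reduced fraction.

Answer: 16237/3600

Derivation:
Step 1: cell (0,1) = 4
Step 2: cell (0,1) = 311/60
Step 3: cell (0,1) = 16237/3600
Full grid after step 3:
  10909/2160 16237/3600 10099/2160
  67673/14400 7319/1500 60623/14400
  3643/720 2677/600 3293/720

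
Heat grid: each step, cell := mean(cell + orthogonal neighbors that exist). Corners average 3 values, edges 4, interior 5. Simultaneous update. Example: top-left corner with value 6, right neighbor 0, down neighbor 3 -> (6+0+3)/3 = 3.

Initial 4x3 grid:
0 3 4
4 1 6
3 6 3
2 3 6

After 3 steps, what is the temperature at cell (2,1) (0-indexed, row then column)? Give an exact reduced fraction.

Answer: 20941/6000

Derivation:
Step 1: cell (2,1) = 16/5
Step 2: cell (2,1) = 409/100
Step 3: cell (2,1) = 20941/6000
Full grid after step 3:
  1195/432 5173/1800 1543/432
  19757/7200 10493/3000 26057/7200
  24427/7200 20941/6000 10109/2400
  899/270 56429/14400 721/180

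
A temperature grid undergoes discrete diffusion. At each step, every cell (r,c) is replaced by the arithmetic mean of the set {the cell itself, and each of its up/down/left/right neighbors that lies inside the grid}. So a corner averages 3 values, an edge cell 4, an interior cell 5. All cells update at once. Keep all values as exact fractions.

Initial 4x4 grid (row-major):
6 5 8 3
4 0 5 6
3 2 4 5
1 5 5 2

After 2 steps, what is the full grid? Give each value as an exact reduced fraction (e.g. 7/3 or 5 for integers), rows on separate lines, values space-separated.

After step 1:
  5 19/4 21/4 17/3
  13/4 16/5 23/5 19/4
  5/2 14/5 21/5 17/4
  3 13/4 4 4
After step 2:
  13/3 91/20 76/15 47/9
  279/80 93/25 22/5 289/60
  231/80 319/100 397/100 43/10
  35/12 261/80 309/80 49/12

Answer: 13/3 91/20 76/15 47/9
279/80 93/25 22/5 289/60
231/80 319/100 397/100 43/10
35/12 261/80 309/80 49/12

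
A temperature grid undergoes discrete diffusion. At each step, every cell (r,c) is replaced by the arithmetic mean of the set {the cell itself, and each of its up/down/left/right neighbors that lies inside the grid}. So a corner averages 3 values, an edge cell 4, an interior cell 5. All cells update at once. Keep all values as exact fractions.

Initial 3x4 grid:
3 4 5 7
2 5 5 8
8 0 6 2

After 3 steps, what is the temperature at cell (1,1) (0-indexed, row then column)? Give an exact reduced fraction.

Step 1: cell (1,1) = 16/5
Step 2: cell (1,1) = 9/2
Step 3: cell (1,1) = 121/30
Full grid after step 3:
  227/60 107/24 223/45 1541/270
  5803/1440 121/30 126/25 837/160
  4081/1080 77/18 797/180 5509/1080

Answer: 121/30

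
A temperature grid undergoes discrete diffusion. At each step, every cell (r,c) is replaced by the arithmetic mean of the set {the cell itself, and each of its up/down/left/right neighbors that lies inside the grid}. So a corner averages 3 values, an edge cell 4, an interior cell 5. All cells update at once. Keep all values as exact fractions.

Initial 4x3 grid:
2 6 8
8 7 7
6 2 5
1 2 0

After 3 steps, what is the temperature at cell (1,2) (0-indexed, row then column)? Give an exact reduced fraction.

Answer: 13373/2400

Derivation:
Step 1: cell (1,2) = 27/4
Step 2: cell (1,2) = 93/16
Step 3: cell (1,2) = 13373/2400
Full grid after step 3:
  2443/432 85903/14400 55/9
  9461/1800 8033/1500 13373/2400
  4919/1200 12571/3000 29339/7200
  2383/720 42553/14400 3367/1080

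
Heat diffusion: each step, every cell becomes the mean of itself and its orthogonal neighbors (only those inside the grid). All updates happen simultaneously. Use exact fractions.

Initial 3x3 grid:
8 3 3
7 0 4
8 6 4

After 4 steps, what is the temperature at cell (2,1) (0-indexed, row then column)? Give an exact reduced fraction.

Answer: 410137/86400

Derivation:
Step 1: cell (2,1) = 9/2
Step 2: cell (2,1) = 121/24
Step 3: cell (2,1) = 6791/1440
Step 4: cell (2,1) = 410137/86400
Full grid after step 4:
  13723/2880 375437/86400 100067/25920
  290683/57600 17841/4000 233483/57600
  44249/8640 410137/86400 109627/25920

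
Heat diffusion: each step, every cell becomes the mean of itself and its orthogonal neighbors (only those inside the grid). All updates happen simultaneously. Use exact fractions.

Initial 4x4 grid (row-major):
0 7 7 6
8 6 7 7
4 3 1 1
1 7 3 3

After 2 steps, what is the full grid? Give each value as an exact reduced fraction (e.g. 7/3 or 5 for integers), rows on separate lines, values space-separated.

After step 1:
  5 5 27/4 20/3
  9/2 31/5 28/5 21/4
  4 21/5 3 3
  4 7/2 7/2 7/3
After step 2:
  29/6 459/80 1441/240 56/9
  197/40 51/10 134/25 1231/240
  167/40 209/50 193/50 163/48
  23/6 19/5 37/12 53/18

Answer: 29/6 459/80 1441/240 56/9
197/40 51/10 134/25 1231/240
167/40 209/50 193/50 163/48
23/6 19/5 37/12 53/18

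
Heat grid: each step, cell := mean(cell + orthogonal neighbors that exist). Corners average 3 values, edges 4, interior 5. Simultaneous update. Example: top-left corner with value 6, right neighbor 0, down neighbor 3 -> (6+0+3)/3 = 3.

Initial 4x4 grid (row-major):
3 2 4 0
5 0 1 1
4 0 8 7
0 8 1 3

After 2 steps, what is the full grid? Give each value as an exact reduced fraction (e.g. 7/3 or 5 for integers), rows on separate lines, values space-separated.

After step 1:
  10/3 9/4 7/4 5/3
  3 8/5 14/5 9/4
  9/4 4 17/5 19/4
  4 9/4 5 11/3
After step 2:
  103/36 67/30 127/60 17/9
  611/240 273/100 59/25 43/15
  53/16 27/10 399/100 211/60
  17/6 61/16 859/240 161/36

Answer: 103/36 67/30 127/60 17/9
611/240 273/100 59/25 43/15
53/16 27/10 399/100 211/60
17/6 61/16 859/240 161/36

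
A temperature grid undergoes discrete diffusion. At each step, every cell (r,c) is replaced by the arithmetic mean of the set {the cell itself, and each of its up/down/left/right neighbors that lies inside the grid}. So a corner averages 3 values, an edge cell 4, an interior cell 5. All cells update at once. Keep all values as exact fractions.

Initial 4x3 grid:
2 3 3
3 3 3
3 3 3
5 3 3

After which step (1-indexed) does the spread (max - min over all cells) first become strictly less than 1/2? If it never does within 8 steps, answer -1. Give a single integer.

Step 1: max=11/3, min=8/3, spread=1
Step 2: max=32/9, min=49/18, spread=5/6
Step 3: max=1451/432, min=8203/2880, spread=4411/8640
Step 4: max=21391/6480, min=74803/25920, spread=3587/8640
  -> spread < 1/2 first at step 4
Step 5: max=2515867/777600, min=30252211/10368000, spread=9878047/31104000
Step 6: max=149453783/46656000, min=91647167/31104000, spread=4793213/18662400
Step 7: max=8882927257/2799360000, min=110627684011/37324800000, spread=23434038247/111974400000
Step 8: max=529692122963/167961600000, min=333858685567/111974400000, spread=2312327569/13436928000

Answer: 4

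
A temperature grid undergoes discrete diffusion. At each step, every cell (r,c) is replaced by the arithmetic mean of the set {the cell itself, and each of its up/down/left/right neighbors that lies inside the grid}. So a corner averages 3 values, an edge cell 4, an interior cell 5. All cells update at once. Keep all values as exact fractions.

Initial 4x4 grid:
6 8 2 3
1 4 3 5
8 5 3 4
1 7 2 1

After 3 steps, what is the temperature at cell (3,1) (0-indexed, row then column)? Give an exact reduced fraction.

Answer: 2879/720

Derivation:
Step 1: cell (3,1) = 15/4
Step 2: cell (3,1) = 133/30
Step 3: cell (3,1) = 2879/720
Full grid after step 3:
  1667/360 359/80 2867/720 1991/540
  187/40 171/40 2911/750 2531/720
  317/72 12979/3000 5387/1500 11971/3600
  4867/1080 2879/720 12871/3600 419/135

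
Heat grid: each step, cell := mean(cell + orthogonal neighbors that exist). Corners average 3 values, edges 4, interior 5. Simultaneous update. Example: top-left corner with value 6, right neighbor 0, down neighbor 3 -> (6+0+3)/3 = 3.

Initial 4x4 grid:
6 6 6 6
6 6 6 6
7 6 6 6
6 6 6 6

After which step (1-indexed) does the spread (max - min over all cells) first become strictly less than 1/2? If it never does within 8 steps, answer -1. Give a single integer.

Answer: 1

Derivation:
Step 1: max=19/3, min=6, spread=1/3
  -> spread < 1/2 first at step 1
Step 2: max=751/120, min=6, spread=31/120
Step 3: max=6691/1080, min=6, spread=211/1080
Step 4: max=664843/108000, min=6, spread=16843/108000
Step 5: max=5970643/972000, min=54079/9000, spread=130111/972000
Step 6: max=178602367/29160000, min=3247159/540000, spread=3255781/29160000
Step 7: max=5349153691/874800000, min=3251107/540000, spread=82360351/874800000
Step 8: max=160215316891/26244000000, min=585706441/97200000, spread=2074577821/26244000000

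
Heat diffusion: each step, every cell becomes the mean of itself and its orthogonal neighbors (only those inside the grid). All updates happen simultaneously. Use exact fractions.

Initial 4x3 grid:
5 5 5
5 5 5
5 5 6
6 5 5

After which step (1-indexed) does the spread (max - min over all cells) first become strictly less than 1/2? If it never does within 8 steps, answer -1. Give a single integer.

Step 1: max=16/3, min=5, spread=1/3
  -> spread < 1/2 first at step 1
Step 2: max=1267/240, min=5, spread=67/240
Step 3: max=11387/2160, min=241/48, spread=271/1080
Step 4: max=679999/129600, min=12121/2400, spread=5093/25920
Step 5: max=40691501/7776000, min=1094611/216000, spread=257101/1555200
Step 6: max=2434453999/466560000, min=32947967/6480000, spread=497603/3732480
Step 7: max=145762037141/27993600000, min=330246113/64800000, spread=123828653/1119744000
Step 8: max=8729221884319/1679616000000, min=29782295413/5832000000, spread=1215366443/13436928000

Answer: 1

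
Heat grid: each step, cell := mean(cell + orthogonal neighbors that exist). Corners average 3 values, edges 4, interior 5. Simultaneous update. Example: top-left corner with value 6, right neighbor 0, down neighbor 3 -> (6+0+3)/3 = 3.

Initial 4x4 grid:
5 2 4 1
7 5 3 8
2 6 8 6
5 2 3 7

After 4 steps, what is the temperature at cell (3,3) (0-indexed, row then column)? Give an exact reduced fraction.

Step 1: cell (3,3) = 16/3
Step 2: cell (3,3) = 211/36
Step 3: cell (3,3) = 11747/2160
Step 4: cell (3,3) = 348629/64800
Full grid after step 4:
  286543/64800 466763/108000 477103/108000 287819/64800
  967351/216000 825157/180000 838121/180000 1063451/216000
  321397/72000 92379/20000 909431/180000 1127267/216000
  10427/2400 82703/18000 270023/54000 348629/64800

Answer: 348629/64800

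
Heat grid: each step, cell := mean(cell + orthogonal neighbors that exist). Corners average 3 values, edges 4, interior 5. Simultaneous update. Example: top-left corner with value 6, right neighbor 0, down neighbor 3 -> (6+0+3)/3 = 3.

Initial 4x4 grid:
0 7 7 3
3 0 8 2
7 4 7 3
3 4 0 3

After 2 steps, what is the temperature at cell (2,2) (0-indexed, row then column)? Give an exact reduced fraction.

Step 1: cell (2,2) = 22/5
Step 2: cell (2,2) = 417/100
Full grid after step 2:
  28/9 1049/240 371/80 19/4
  869/240 98/25 477/100 331/80
  949/240 101/25 417/100 283/80
  35/9 919/240 253/80 37/12

Answer: 417/100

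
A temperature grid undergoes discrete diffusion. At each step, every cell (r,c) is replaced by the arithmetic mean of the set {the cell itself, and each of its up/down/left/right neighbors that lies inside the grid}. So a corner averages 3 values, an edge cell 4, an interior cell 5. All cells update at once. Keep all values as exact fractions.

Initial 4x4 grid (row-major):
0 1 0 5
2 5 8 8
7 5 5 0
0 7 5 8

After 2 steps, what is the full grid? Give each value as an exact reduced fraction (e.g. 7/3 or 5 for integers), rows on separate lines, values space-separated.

After step 1:
  1 3/2 7/2 13/3
  7/2 21/5 26/5 21/4
  7/2 29/5 23/5 21/4
  14/3 17/4 25/4 13/3
After step 2:
  2 51/20 109/30 157/36
  61/20 101/25 91/20 601/120
  131/30 447/100 271/50 583/120
  149/36 629/120 583/120 95/18

Answer: 2 51/20 109/30 157/36
61/20 101/25 91/20 601/120
131/30 447/100 271/50 583/120
149/36 629/120 583/120 95/18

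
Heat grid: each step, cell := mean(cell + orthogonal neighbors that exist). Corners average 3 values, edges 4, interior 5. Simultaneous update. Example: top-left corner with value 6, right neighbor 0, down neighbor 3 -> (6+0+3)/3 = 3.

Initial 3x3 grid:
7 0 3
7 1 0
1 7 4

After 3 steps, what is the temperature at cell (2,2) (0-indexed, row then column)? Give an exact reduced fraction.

Answer: 1313/432

Derivation:
Step 1: cell (2,2) = 11/3
Step 2: cell (2,2) = 107/36
Step 3: cell (2,2) = 1313/432
Full grid after step 3:
  1559/432 1667/576 115/48
  271/72 97/30 371/144
  575/144 1985/576 1313/432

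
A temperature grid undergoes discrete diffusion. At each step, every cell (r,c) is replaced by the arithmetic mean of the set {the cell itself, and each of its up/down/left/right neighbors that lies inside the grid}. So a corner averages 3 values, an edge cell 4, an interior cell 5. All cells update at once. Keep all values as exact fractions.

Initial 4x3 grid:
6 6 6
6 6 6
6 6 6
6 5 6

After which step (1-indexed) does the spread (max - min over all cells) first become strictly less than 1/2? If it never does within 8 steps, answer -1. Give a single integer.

Answer: 1

Derivation:
Step 1: max=6, min=17/3, spread=1/3
  -> spread < 1/2 first at step 1
Step 2: max=6, min=1373/240, spread=67/240
Step 3: max=6, min=12523/2160, spread=437/2160
Step 4: max=5991/1000, min=5026469/864000, spread=29951/172800
Step 5: max=20171/3375, min=45440179/7776000, spread=206761/1555200
Step 6: max=32234329/5400000, min=18206204429/3110400000, spread=14430763/124416000
Step 7: max=2574347273/432000000, min=1094636258311/186624000000, spread=139854109/1492992000
Step 8: max=231428771023/38880000000, min=65762168109749/11197440000000, spread=7114543559/89579520000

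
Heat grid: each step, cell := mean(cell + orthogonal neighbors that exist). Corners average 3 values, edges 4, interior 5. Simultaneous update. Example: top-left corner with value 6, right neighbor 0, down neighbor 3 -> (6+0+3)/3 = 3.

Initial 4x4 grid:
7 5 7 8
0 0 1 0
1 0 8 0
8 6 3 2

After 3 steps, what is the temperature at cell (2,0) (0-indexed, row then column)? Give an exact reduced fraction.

Step 1: cell (2,0) = 9/4
Step 2: cell (2,0) = 49/16
Step 3: cell (2,0) = 7127/2400
Full grid after step 3:
  2339/720 4429/1200 4613/1200 2869/720
  7103/2400 5789/2000 6659/2000 7481/2400
  7127/2400 6373/2000 3389/1200 20851/7200
  535/144 1397/400 12293/3600 6079/2160

Answer: 7127/2400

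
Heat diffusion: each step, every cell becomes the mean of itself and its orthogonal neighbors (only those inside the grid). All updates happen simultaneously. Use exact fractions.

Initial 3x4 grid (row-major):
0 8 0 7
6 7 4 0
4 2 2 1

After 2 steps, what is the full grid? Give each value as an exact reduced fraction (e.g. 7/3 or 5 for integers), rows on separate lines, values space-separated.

Answer: 38/9 557/120 403/120 121/36
1099/240 79/20 18/5 67/30
4 77/20 12/5 25/12

Derivation:
After step 1:
  14/3 15/4 19/4 7/3
  17/4 27/5 13/5 3
  4 15/4 9/4 1
After step 2:
  38/9 557/120 403/120 121/36
  1099/240 79/20 18/5 67/30
  4 77/20 12/5 25/12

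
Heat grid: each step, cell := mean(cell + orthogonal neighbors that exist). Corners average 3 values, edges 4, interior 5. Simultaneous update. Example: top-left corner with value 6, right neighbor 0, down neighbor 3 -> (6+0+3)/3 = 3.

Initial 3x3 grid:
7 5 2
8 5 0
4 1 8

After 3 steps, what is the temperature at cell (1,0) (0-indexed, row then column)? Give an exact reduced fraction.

Answer: 2051/400

Derivation:
Step 1: cell (1,0) = 6
Step 2: cell (1,0) = 26/5
Step 3: cell (1,0) = 2051/400
Full grid after step 3:
  11083/2160 22037/4800 4039/1080
  2051/400 6383/1500 54511/14400
  5059/1080 30893/7200 2611/720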